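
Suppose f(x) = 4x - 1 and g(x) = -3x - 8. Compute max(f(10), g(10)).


f(10) = 39
g(10) = -38
max = 39

39


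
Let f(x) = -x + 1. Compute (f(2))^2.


f(2) = -1
(-1)^2 = 1

1


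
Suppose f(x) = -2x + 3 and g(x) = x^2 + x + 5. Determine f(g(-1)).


g(-1) = 5
f(5) = -7

-7


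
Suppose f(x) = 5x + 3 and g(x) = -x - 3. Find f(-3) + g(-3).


-12


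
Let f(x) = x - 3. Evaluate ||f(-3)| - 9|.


3


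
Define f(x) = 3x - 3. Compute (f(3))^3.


f(3) = 6
(6)^3 = 216

216


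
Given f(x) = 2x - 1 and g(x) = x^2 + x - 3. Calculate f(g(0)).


g(0) = -3
f(-3) = -7

-7


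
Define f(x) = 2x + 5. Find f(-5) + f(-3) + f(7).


f(-5) = -5
f(-3) = -1
f(7) = 19
Sum = 13

13


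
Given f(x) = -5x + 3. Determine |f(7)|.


32


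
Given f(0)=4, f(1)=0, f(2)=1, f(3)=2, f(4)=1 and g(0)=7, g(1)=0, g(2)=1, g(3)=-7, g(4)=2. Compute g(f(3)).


f(3) = 2
g(2) = 1

1


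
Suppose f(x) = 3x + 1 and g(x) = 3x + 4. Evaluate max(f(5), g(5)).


f(5) = 16
g(5) = 19
max = 19

19


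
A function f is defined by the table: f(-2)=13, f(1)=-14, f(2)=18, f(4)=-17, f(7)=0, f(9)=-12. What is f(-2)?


Reading from the table at x = -2

13


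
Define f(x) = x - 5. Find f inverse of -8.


Solve x - 5 = -8
x = (-8 + 5) / 1 = -3

-3


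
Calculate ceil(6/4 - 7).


6/4 = 1.5
1.5 - 7 = -5.5
ceil(-5.5) = -5

-5


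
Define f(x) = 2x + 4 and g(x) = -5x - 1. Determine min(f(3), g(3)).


f(3) = 10
g(3) = -16
min = -16

-16


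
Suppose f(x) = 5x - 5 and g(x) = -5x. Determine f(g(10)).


g(10) = -50
f(-50) = -255

-255


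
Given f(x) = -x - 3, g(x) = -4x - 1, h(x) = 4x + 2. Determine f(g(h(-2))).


h(-2) = -6
g(-6) = 23
f(23) = -26

-26


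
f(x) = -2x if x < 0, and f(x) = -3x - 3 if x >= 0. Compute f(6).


6 satisfies x >= 0
f(6) = -21

-21


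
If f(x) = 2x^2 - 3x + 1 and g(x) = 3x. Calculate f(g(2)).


g(2) = 6
f(6) = 2*(6)^2 - 3*(6) + 1 = 55

55


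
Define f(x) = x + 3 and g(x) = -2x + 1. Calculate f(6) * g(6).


f(6) = 9
g(6) = -11
Product = -99

-99


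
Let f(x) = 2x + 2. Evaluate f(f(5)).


f(5) = 12
f(12) = 26

26


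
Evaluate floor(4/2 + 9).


4/2 = 2
2 + 9 = 11
floor(11) = 11

11


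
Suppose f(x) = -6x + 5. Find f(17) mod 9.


f(17) = -97
-97 mod 9 = 2

2


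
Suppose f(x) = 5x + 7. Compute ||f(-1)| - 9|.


f(-1) = 2
|2| = 2
|2 - 9| = 7

7


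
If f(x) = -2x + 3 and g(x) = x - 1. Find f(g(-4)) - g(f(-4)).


f(g(-4)) = 13
g(f(-4)) = 10
Difference = 3

3


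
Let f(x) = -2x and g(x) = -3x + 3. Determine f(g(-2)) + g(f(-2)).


f(g(-2)) = -18
g(f(-2)) = -9
Sum = -27

-27


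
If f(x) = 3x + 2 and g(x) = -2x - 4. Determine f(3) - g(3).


f(3) = 11
g(3) = -10
Difference = 21

21


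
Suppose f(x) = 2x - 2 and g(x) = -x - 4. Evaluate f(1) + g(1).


-5


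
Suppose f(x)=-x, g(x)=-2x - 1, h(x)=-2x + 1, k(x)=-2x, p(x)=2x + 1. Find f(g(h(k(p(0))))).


p(0) = 1
k(1) = -2
h(-2) = 5
g(5) = -11
f(-11) = 11

11


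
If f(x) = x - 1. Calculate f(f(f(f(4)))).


f(4) = 3
f(3) = 2
f(2) = 1
f(1) = 0

0


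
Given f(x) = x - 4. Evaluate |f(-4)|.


f(-4) = -8
|-8| = 8

8


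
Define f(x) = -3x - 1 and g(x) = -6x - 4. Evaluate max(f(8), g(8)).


f(8) = -25
g(8) = -52
max = -25

-25


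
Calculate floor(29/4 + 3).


29/4 = 7.25
7.25 + 3 = 10.25
floor(10.25) = 10

10


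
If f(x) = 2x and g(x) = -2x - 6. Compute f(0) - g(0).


f(0) = 0
g(0) = -6
Difference = 6

6


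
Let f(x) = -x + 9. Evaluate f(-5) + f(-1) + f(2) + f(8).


32


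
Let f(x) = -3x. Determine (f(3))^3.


f(3) = -9
(-9)^3 = -729

-729


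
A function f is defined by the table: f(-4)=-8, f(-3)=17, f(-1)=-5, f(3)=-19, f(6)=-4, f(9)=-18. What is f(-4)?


-8


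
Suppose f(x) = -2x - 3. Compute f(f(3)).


15


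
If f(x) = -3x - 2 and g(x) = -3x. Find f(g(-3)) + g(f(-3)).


f(g(-3)) = -29
g(f(-3)) = -21
Sum = -50

-50


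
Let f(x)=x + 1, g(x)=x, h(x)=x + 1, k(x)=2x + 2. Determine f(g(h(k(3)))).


10


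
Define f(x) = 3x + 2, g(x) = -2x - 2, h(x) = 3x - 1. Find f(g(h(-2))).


38


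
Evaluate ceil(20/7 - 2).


20/7 = 2.8571
2.8571 - 2 = 0.8571
ceil(0.8571) = 1

1


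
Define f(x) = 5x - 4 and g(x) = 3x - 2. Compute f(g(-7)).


-119


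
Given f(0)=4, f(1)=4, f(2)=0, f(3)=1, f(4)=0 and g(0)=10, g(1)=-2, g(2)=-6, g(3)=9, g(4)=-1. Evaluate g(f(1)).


-1


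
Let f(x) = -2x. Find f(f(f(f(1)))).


f(1) = -2
f(-2) = 4
f(4) = -8
f(-8) = 16

16


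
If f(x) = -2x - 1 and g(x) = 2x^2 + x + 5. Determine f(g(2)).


g(2) = 15
f(15) = -31

-31


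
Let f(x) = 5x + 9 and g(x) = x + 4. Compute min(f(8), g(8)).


f(8) = 49
g(8) = 12
min = 12

12


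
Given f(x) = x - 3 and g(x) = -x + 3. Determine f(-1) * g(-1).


f(-1) = -4
g(-1) = 4
Product = -16

-16


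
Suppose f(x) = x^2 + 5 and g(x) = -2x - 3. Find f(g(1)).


30


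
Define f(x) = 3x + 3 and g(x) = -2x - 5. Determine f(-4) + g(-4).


-6


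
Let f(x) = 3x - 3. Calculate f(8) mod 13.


f(8) = 21
21 mod 13 = 8

8


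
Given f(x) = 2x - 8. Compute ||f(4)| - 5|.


5


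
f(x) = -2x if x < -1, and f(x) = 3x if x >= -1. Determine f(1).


1 satisfies x >= -1
f(1) = 3

3


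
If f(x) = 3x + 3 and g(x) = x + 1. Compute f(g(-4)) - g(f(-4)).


f(g(-4)) = -6
g(f(-4)) = -8
Difference = 2

2


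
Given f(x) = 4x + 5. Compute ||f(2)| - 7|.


f(2) = 13
|13| = 13
|13 - 7| = 6

6


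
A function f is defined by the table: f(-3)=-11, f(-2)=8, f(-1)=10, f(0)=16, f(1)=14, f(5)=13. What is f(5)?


13


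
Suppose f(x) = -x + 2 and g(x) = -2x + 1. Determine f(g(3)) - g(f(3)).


4


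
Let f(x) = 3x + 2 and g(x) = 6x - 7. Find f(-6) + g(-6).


f(-6) = -16
g(-6) = -43
Sum = -59

-59


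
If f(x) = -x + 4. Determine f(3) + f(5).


f(3) = 1
f(5) = -1
Sum = 0

0


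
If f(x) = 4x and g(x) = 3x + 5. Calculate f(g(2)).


g(2) = 11
f(11) = 44

44


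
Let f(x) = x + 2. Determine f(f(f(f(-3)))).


f(-3) = -1
f(-1) = 1
f(1) = 3
f(3) = 5

5


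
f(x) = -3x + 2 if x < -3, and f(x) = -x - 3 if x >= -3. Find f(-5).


-5 satisfies x < -3
f(-5) = 17

17


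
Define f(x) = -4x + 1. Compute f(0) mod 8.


f(0) = 1
1 mod 8 = 1

1


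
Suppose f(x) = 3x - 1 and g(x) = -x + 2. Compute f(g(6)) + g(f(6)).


f(g(6)) = -13
g(f(6)) = -15
Sum = -28

-28


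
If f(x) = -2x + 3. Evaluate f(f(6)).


f(6) = -9
f(-9) = 21

21


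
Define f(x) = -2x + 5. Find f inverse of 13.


Solve -2x + 5 = 13
x = (13 - 5) / (-2) = -4

-4


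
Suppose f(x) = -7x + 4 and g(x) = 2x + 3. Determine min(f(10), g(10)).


f(10) = -66
g(10) = 23
min = -66

-66


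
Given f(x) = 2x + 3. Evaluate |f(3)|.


9


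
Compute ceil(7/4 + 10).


7/4 = 1.75
1.75 + 10 = 11.75
ceil(11.75) = 12

12


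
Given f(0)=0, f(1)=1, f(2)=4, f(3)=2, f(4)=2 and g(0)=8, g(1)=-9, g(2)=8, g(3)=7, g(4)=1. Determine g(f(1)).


f(1) = 1
g(1) = -9

-9


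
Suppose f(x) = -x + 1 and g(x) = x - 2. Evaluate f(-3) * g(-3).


-20


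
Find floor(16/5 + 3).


16/5 = 3.2
3.2 + 3 = 6.2
floor(6.2) = 6

6


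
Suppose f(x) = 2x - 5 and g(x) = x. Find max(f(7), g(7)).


9


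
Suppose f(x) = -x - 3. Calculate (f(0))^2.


f(0) = -3
(-3)^2 = 9

9


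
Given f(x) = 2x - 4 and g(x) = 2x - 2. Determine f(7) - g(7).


-2


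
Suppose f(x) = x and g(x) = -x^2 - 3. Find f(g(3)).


g(3) = -12
f(-12) = -12

-12


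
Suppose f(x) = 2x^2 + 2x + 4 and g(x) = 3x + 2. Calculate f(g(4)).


424


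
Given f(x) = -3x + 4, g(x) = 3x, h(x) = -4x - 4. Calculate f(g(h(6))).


256


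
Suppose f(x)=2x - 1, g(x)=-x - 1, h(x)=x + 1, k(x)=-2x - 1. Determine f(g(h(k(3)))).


k(3) = -7
h(-7) = -6
g(-6) = 5
f(5) = 9

9


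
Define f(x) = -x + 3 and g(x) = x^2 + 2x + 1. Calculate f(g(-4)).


g(-4) = 9
f(9) = -6

-6


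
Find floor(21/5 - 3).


21/5 = 4.2
4.2 - 3 = 1.2
floor(1.2) = 1

1


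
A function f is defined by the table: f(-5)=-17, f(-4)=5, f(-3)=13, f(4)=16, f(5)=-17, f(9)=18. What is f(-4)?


Reading from the table at x = -4

5


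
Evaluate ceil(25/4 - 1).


25/4 = 6.25
6.25 - 1 = 5.25
ceil(5.25) = 6

6


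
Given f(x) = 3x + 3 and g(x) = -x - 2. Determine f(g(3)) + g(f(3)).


f(g(3)) = -12
g(f(3)) = -14
Sum = -26

-26


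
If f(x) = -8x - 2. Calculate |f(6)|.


f(6) = -50
|-50| = 50

50


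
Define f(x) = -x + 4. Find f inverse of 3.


Solve -x + 4 = 3
x = (3 - 4) / (-1) = 1

1


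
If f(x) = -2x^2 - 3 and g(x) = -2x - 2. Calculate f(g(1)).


g(1) = -4
f(-4) = (-2)*(-4)^2 - 3 = -35

-35


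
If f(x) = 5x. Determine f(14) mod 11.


f(14) = 70
70 mod 11 = 4

4


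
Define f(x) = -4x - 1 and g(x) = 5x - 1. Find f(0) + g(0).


f(0) = -1
g(0) = -1
Sum = -2

-2


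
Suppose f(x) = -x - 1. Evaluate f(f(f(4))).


f(4) = -5
f(-5) = 4
f(4) = -5

-5


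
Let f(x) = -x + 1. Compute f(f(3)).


f(3) = -2
f(-2) = 3

3


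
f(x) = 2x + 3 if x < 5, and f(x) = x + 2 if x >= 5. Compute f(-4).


-4 satisfies x < 5
f(-4) = -5

-5


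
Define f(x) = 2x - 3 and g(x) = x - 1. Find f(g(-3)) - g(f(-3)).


-1


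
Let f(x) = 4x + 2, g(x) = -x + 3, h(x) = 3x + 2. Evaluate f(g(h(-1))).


h(-1) = -1
g(-1) = 4
f(4) = 18

18


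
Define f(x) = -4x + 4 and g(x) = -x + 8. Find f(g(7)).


g(7) = 1
f(1) = 0

0


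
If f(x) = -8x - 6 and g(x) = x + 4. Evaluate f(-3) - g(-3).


f(-3) = 18
g(-3) = 1
Difference = 17

17


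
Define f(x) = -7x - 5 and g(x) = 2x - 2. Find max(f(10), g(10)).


18


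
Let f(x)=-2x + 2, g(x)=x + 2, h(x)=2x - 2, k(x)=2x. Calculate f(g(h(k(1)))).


k(1) = 2
h(2) = 2
g(2) = 4
f(4) = -6

-6


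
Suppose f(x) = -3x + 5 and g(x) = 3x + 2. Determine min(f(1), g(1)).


f(1) = 2
g(1) = 5
min = 2

2


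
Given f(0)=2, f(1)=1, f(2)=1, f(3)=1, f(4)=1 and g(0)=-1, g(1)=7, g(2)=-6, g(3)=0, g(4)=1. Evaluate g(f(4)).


7


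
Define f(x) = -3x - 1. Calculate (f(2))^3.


f(2) = -7
(-7)^3 = -343

-343


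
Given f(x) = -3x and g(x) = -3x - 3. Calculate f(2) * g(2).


f(2) = -6
g(2) = -9
Product = 54

54


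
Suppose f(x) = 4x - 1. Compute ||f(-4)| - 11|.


f(-4) = -17
|-17| = 17
|17 - 11| = 6

6


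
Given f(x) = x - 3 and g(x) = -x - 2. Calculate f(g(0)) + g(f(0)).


-4


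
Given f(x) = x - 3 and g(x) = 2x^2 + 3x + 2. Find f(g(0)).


g(0) = 2
f(2) = -1

-1


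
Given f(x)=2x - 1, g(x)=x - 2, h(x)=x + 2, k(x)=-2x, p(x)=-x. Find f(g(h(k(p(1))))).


p(1) = -1
k(-1) = 2
h(2) = 4
g(4) = 2
f(2) = 3

3


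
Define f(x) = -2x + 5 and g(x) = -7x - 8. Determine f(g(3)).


g(3) = -29
f(-29) = 63

63


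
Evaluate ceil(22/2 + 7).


22/2 = 11
11 + 7 = 18
ceil(18) = 18

18


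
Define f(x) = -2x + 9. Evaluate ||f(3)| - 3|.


f(3) = 3
|3| = 3
|3 - 3| = 0

0


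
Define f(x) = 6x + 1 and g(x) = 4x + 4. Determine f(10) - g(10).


f(10) = 61
g(10) = 44
Difference = 17

17


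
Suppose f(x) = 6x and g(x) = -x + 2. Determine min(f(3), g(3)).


f(3) = 18
g(3) = -1
min = -1

-1


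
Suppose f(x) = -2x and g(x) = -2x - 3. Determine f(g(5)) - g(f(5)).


f(g(5)) = 26
g(f(5)) = 17
Difference = 9

9


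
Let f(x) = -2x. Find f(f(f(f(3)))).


f(3) = -6
f(-6) = 12
f(12) = -24
f(-24) = 48

48


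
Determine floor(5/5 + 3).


5/5 = 1
1 + 3 = 4
floor(4) = 4

4


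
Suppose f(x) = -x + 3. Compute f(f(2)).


f(2) = 1
f(1) = 2

2


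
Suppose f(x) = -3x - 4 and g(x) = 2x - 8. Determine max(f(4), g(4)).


f(4) = -16
g(4) = 0
max = 0

0


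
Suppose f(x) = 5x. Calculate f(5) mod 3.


1


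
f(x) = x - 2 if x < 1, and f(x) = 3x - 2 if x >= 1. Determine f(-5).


-5 satisfies x < 1
f(-5) = -7

-7


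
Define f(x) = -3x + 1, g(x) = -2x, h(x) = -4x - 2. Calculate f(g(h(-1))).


h(-1) = 2
g(2) = -4
f(-4) = 13

13


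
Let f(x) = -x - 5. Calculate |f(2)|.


f(2) = -7
|-7| = 7

7


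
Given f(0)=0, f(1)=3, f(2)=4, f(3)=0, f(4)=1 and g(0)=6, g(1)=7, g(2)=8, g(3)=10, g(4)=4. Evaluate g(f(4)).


f(4) = 1
g(1) = 7

7


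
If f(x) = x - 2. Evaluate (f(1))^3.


f(1) = -1
(-1)^3 = -1

-1


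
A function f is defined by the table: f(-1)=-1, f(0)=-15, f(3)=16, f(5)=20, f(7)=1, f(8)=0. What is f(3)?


16


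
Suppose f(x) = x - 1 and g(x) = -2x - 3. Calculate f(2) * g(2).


f(2) = 1
g(2) = -7
Product = -7

-7


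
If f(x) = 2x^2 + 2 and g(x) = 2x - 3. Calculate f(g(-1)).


g(-1) = -5
f(-5) = 2*(-5)^2 + 2 = 52

52


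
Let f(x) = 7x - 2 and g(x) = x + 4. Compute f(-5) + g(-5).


f(-5) = -37
g(-5) = -1
Sum = -38

-38


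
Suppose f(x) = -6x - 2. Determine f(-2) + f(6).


-28


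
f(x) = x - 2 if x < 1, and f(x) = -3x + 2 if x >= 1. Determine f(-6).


-6 satisfies x < 1
f(-6) = -8

-8


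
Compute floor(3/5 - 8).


3/5 = 0.6
0.6 - 8 = -7.4
floor(-7.4) = -8

-8


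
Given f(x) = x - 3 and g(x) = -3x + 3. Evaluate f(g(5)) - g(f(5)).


-12


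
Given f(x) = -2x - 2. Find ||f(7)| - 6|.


10


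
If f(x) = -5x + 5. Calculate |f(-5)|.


f(-5) = 30
|30| = 30

30


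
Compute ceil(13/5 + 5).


13/5 = 2.6
2.6 + 5 = 7.6
ceil(7.6) = 8

8


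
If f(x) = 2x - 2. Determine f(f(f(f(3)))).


f(3) = 4
f(4) = 6
f(6) = 10
f(10) = 18

18


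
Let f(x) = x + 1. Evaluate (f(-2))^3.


f(-2) = -1
(-1)^3 = -1

-1


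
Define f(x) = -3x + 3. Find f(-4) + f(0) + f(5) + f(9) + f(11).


f(-4) = 15
f(0) = 3
f(5) = -12
f(9) = -24
f(11) = -30
Sum = -48

-48


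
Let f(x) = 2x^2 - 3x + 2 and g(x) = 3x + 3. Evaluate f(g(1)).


56


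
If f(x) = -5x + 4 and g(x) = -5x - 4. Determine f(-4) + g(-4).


f(-4) = 24
g(-4) = 16
Sum = 40

40


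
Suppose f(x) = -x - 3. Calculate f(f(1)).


f(1) = -4
f(-4) = 1

1


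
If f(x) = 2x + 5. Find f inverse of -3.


Solve 2x + 5 = -3
x = (-3 - 5) / 2 = -4

-4


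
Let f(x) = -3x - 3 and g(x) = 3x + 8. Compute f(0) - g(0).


f(0) = -3
g(0) = 8
Difference = -11

-11


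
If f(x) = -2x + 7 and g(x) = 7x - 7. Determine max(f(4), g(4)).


f(4) = -1
g(4) = 21
max = 21

21


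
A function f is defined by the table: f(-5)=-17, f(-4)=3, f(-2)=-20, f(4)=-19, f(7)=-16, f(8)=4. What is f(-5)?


Reading from the table at x = -5

-17


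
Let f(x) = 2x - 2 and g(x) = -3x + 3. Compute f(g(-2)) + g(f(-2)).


37


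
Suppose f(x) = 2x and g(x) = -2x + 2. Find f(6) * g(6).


-120


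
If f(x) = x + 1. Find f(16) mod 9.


f(16) = 17
17 mod 9 = 8

8


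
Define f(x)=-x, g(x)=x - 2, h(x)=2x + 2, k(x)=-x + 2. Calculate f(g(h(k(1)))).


-2


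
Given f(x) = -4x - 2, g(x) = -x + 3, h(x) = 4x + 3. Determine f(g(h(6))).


h(6) = 27
g(27) = -24
f(-24) = 94

94


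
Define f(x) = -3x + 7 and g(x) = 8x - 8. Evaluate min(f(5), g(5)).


f(5) = -8
g(5) = 32
min = -8

-8


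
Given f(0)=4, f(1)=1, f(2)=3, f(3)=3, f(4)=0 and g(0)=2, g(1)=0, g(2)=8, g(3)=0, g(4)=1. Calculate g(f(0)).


f(0) = 4
g(4) = 1

1


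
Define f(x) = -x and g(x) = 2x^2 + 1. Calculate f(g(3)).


-19


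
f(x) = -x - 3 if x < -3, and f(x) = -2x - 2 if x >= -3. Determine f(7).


-16


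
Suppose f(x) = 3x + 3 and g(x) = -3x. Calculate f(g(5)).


g(5) = -15
f(-15) = -42

-42


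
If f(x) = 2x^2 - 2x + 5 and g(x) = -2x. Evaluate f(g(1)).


g(1) = -2
f(-2) = 2*(-2)^2 - 2*(-2) + 5 = 17

17


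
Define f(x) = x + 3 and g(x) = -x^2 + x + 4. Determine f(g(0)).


g(0) = 4
f(4) = 7

7


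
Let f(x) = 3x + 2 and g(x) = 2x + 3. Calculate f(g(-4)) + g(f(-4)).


f(g(-4)) = -13
g(f(-4)) = -17
Sum = -30

-30


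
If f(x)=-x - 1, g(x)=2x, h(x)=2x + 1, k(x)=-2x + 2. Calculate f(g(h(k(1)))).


k(1) = 0
h(0) = 1
g(1) = 2
f(2) = -3

-3


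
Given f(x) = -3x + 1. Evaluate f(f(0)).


f(0) = 1
f(1) = -2

-2


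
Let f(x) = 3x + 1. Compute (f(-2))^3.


-125


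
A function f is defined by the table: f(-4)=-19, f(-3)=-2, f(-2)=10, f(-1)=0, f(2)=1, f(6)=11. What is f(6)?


Reading from the table at x = 6

11


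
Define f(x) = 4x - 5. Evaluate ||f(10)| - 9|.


f(10) = 35
|35| = 35
|35 - 9| = 26

26


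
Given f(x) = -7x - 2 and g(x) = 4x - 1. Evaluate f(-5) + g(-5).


f(-5) = 33
g(-5) = -21
Sum = 12

12


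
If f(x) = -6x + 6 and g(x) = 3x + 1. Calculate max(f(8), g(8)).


f(8) = -42
g(8) = 25
max = 25

25


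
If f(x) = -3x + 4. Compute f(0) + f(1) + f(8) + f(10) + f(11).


-70


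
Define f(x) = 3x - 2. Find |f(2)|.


f(2) = 4
|4| = 4

4


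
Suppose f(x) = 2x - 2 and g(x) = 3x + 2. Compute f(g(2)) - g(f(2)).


f(g(2)) = 14
g(f(2)) = 8
Difference = 6

6


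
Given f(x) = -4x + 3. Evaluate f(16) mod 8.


f(16) = -61
-61 mod 8 = 3

3


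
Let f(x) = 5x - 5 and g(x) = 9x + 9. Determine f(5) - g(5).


-34


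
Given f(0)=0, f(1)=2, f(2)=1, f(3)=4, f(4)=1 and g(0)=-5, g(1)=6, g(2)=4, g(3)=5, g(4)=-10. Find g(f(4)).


f(4) = 1
g(1) = 6

6


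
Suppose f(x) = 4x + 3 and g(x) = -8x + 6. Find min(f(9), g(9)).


-66


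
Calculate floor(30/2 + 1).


30/2 = 15
15 + 1 = 16
floor(16) = 16

16


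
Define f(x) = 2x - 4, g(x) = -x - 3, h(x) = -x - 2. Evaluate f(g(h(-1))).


h(-1) = -1
g(-1) = -2
f(-2) = -8

-8


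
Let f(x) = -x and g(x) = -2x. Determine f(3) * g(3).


f(3) = -3
g(3) = -6
Product = 18

18


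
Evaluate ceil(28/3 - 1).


28/3 = 9.3333
9.3333 - 1 = 8.3333
ceil(8.3333) = 9

9


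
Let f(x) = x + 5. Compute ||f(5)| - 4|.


f(5) = 10
|10| = 10
|10 - 4| = 6

6


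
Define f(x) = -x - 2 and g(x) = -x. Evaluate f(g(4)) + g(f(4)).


f(g(4)) = 2
g(f(4)) = 6
Sum = 8

8


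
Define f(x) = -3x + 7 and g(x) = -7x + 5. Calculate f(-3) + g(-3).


42


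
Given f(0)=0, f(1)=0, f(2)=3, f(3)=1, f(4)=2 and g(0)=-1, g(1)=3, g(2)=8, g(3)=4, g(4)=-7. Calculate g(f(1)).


-1


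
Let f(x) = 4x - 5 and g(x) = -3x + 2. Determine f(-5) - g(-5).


f(-5) = -25
g(-5) = 17
Difference = -42

-42


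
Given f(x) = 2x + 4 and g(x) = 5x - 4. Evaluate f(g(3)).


26


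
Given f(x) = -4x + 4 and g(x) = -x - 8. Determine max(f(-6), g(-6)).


f(-6) = 28
g(-6) = -2
max = 28

28


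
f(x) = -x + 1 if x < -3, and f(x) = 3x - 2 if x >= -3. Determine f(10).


10 satisfies x >= -3
f(10) = 28

28


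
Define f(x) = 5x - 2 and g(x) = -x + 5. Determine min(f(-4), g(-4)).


f(-4) = -22
g(-4) = 9
min = -22

-22


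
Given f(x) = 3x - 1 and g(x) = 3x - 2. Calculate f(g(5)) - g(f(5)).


-2


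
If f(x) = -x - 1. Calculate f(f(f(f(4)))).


f(4) = -5
f(-5) = 4
f(4) = -5
f(-5) = 4

4


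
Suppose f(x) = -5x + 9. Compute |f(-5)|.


f(-5) = 34
|34| = 34

34


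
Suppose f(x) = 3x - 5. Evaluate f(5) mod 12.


f(5) = 10
10 mod 12 = 10

10


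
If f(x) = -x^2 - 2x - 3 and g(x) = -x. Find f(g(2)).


g(2) = -2
f(-2) = (-1)*(-2)^2 - 2*(-2) - 3 = -3

-3


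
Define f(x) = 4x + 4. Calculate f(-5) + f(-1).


f(-5) = -16
f(-1) = 0
Sum = -16

-16


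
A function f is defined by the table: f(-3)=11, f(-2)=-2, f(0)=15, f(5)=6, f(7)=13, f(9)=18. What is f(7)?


Reading from the table at x = 7

13


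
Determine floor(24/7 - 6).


24/7 = 3.4286
3.4286 - 6 = -2.5714
floor(-2.5714) = -3

-3


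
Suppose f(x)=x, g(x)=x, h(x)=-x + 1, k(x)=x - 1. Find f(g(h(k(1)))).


1


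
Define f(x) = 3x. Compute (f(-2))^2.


f(-2) = -6
(-6)^2 = 36

36


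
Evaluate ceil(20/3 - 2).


5


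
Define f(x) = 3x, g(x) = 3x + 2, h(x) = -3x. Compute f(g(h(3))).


-75


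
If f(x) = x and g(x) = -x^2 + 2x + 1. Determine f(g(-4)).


g(-4) = -23
f(-23) = -23

-23


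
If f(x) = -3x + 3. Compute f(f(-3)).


-33


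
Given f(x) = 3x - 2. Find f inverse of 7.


Solve 3x - 2 = 7
x = (7 + 2) / 3 = 3

3


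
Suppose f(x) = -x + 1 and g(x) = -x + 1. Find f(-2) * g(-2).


f(-2) = 3
g(-2) = 3
Product = 9

9


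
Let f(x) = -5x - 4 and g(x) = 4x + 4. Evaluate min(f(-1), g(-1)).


f(-1) = 1
g(-1) = 0
min = 0

0


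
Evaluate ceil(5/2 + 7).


5/2 = 2.5
2.5 + 7 = 9.5
ceil(9.5) = 10

10


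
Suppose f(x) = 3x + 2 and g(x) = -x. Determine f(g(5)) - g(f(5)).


f(g(5)) = -13
g(f(5)) = -17
Difference = 4

4


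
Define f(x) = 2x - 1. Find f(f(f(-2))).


-23


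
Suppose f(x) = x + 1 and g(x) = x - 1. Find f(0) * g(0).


f(0) = 1
g(0) = -1
Product = -1

-1


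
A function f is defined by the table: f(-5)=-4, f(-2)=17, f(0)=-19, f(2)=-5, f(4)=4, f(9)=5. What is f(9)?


5


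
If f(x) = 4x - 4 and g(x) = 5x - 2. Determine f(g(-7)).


-152


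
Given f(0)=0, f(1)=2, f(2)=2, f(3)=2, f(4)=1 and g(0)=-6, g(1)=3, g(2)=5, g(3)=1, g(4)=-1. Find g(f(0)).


f(0) = 0
g(0) = -6

-6


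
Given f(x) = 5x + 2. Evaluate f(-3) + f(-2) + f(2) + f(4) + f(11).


f(-3) = -13
f(-2) = -8
f(2) = 12
f(4) = 22
f(11) = 57
Sum = 70

70


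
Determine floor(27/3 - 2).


27/3 = 9
9 - 2 = 7
floor(7) = 7

7


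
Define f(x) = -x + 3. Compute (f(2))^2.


f(2) = 1
(1)^2 = 1

1


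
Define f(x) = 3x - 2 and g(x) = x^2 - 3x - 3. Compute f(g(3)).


g(3) = -3
f(-3) = -11

-11


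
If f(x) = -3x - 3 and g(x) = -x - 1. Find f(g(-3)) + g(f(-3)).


f(g(-3)) = -9
g(f(-3)) = -7
Sum = -16

-16


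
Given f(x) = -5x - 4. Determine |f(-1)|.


f(-1) = 1
|1| = 1

1


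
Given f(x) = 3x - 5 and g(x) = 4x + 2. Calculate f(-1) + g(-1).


f(-1) = -8
g(-1) = -2
Sum = -10

-10


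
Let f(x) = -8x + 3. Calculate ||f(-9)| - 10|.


f(-9) = 75
|75| = 75
|75 - 10| = 65

65


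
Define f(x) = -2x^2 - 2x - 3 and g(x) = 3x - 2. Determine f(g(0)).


g(0) = -2
f(-2) = (-2)*(-2)^2 - 2*(-2) - 3 = -7

-7


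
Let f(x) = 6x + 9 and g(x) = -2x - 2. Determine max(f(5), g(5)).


f(5) = 39
g(5) = -12
max = 39

39


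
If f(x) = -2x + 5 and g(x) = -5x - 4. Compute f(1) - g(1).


12


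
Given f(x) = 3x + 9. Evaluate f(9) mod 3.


0


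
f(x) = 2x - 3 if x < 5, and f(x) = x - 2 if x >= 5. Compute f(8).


6


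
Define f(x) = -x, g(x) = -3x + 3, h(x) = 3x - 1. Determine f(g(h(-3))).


-33


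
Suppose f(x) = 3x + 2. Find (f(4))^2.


f(4) = 14
(14)^2 = 196

196


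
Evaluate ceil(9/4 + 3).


9/4 = 2.25
2.25 + 3 = 5.25
ceil(5.25) = 6

6


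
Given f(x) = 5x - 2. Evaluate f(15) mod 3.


f(15) = 73
73 mod 3 = 1

1


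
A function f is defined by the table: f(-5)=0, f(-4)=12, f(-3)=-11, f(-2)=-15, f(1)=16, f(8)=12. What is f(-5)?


Reading from the table at x = -5

0


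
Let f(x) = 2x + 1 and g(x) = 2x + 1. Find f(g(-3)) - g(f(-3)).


f(g(-3)) = -9
g(f(-3)) = -9
Difference = 0

0


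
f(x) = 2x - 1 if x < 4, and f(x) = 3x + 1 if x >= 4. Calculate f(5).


16


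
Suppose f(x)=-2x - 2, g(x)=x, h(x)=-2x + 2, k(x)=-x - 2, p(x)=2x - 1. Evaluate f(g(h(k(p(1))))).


-18


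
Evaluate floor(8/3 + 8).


8/3 = 2.6667
2.6667 + 8 = 10.6667
floor(10.6667) = 10

10


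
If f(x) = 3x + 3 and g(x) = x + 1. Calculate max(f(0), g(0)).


f(0) = 3
g(0) = 1
max = 3

3


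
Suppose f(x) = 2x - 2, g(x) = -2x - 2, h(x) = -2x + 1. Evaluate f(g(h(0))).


h(0) = 1
g(1) = -4
f(-4) = -10

-10


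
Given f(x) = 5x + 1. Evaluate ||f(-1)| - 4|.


f(-1) = -4
|-4| = 4
|4 - 4| = 0

0


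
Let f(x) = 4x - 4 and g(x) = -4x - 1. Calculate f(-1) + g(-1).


f(-1) = -8
g(-1) = 3
Sum = -5

-5


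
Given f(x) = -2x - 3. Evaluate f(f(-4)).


f(-4) = 5
f(5) = -13

-13


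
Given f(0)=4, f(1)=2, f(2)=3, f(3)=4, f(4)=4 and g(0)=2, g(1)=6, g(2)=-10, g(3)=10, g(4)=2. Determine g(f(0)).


2


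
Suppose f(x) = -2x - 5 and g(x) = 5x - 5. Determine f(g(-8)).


g(-8) = -45
f(-45) = 85

85


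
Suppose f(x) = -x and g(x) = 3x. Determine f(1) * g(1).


-3


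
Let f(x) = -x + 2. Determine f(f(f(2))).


0


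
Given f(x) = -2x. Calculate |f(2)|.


f(2) = -4
|-4| = 4

4


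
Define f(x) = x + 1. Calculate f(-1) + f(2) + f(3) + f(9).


f(-1) = 0
f(2) = 3
f(3) = 4
f(9) = 10
Sum = 17

17


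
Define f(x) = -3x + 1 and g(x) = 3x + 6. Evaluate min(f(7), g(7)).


f(7) = -20
g(7) = 27
min = -20

-20


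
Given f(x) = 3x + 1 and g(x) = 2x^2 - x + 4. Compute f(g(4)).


g(4) = 32
f(32) = 97

97


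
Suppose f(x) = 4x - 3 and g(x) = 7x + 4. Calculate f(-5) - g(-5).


f(-5) = -23
g(-5) = -31
Difference = 8

8


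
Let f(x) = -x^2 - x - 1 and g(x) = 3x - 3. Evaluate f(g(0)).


g(0) = -3
f(-3) = (-1)*(-3)^2 - 1*(-3) - 1 = -7

-7


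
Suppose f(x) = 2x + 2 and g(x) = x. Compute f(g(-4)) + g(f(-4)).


f(g(-4)) = -6
g(f(-4)) = -6
Sum = -12

-12


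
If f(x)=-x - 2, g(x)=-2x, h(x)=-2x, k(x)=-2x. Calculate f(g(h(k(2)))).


k(2) = -4
h(-4) = 8
g(8) = -16
f(-16) = 14

14


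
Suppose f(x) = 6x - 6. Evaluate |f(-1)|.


f(-1) = -12
|-12| = 12

12


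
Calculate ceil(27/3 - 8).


1


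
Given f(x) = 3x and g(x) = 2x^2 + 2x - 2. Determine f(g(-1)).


-6


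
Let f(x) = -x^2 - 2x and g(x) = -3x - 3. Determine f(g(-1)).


g(-1) = 0
f(0) = (-1)*(0)^2 - 2*(0) = 0

0


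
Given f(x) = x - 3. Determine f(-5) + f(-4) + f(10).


f(-5) = -8
f(-4) = -7
f(10) = 7
Sum = -8

-8


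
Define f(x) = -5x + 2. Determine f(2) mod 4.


f(2) = -8
-8 mod 4 = 0

0


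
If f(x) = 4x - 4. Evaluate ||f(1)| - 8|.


f(1) = 0
|0| = 0
|0 - 8| = 8

8


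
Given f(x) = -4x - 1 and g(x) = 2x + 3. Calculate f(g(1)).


g(1) = 5
f(5) = -21

-21


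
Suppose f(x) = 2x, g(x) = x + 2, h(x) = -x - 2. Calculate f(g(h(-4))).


h(-4) = 2
g(2) = 4
f(4) = 8

8


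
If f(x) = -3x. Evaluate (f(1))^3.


-27


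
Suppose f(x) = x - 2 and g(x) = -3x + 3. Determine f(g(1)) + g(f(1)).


4


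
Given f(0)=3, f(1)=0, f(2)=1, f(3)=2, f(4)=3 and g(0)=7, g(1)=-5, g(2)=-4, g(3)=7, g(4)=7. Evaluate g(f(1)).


f(1) = 0
g(0) = 7

7


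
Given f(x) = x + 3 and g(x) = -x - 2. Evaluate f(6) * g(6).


f(6) = 9
g(6) = -8
Product = -72

-72


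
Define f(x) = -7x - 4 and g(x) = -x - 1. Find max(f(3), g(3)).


f(3) = -25
g(3) = -4
max = -4

-4


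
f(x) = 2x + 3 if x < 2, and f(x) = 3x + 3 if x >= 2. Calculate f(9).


9 satisfies x >= 2
f(9) = 30

30


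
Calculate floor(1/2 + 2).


1/2 = 0.5
0.5 + 2 = 2.5
floor(2.5) = 2

2


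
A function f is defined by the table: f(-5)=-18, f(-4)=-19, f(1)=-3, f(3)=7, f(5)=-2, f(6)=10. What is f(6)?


10


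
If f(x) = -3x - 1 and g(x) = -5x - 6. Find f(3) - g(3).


f(3) = -10
g(3) = -21
Difference = 11

11


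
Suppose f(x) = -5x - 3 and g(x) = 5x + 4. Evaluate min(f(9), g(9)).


-48


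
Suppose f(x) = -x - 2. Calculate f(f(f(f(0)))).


f(0) = -2
f(-2) = 0
f(0) = -2
f(-2) = 0

0


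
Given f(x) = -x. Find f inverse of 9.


Solve -x = 9
x = (9) / (-1) = -9

-9


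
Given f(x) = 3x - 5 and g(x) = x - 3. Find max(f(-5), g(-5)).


-8


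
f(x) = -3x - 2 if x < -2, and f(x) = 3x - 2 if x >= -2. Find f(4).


4 satisfies x >= -2
f(4) = 10

10


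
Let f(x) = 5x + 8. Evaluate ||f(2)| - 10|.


8


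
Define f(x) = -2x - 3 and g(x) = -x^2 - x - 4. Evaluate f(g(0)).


g(0) = -4
f(-4) = 5

5


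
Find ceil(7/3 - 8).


7/3 = 2.3333
2.3333 - 8 = -5.6667
ceil(-5.6667) = -5

-5


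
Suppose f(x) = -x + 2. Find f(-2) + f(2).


f(-2) = 4
f(2) = 0
Sum = 4

4


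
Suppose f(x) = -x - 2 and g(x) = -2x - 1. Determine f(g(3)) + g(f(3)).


f(g(3)) = 5
g(f(3)) = 9
Sum = 14

14


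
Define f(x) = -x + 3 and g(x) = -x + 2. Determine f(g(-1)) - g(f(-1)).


2


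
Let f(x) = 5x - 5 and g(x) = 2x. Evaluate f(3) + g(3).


16


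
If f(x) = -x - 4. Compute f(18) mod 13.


f(18) = -22
-22 mod 13 = 4

4


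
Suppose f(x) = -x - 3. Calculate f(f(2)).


f(2) = -5
f(-5) = 2

2


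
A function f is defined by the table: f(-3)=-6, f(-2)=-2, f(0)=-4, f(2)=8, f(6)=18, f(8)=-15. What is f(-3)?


Reading from the table at x = -3

-6


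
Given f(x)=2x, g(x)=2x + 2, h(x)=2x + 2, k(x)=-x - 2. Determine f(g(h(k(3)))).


-28


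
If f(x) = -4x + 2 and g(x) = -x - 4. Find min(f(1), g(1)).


f(1) = -2
g(1) = -5
min = -5

-5


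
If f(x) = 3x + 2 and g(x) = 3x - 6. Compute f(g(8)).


g(8) = 18
f(18) = 56

56


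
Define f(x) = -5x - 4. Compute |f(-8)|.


f(-8) = 36
|36| = 36

36


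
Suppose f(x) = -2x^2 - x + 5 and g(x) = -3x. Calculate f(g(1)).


g(1) = -3
f(-3) = (-2)*(-3)^2 - 1*(-3) + 5 = -10

-10


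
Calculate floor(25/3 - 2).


25/3 = 8.3333
8.3333 - 2 = 6.3333
floor(6.3333) = 6

6


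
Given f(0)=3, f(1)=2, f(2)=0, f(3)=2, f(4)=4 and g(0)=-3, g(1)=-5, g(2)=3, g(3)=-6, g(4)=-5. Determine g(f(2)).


f(2) = 0
g(0) = -3

-3


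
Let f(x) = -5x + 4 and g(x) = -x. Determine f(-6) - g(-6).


f(-6) = 34
g(-6) = 6
Difference = 28

28


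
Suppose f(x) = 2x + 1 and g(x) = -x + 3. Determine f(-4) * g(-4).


-49


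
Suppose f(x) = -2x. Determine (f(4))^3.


-512


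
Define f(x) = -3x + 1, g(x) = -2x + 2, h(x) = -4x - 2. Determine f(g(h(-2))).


h(-2) = 6
g(6) = -10
f(-10) = 31

31


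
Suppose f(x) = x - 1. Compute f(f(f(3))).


f(3) = 2
f(2) = 1
f(1) = 0

0


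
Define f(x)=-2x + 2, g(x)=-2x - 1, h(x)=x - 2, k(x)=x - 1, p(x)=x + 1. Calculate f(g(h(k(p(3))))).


p(3) = 4
k(4) = 3
h(3) = 1
g(1) = -3
f(-3) = 8

8


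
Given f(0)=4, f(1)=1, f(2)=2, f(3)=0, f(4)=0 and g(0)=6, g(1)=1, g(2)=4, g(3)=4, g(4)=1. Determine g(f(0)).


f(0) = 4
g(4) = 1

1


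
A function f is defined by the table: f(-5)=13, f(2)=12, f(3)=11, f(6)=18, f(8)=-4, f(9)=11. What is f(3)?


Reading from the table at x = 3

11


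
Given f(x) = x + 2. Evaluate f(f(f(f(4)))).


f(4) = 6
f(6) = 8
f(8) = 10
f(10) = 12

12


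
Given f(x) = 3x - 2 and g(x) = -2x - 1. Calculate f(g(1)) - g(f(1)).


f(g(1)) = -11
g(f(1)) = -3
Difference = -8

-8


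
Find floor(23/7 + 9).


23/7 = 3.2857
3.2857 + 9 = 12.2857
floor(12.2857) = 12

12


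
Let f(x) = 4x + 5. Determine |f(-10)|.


f(-10) = -35
|-35| = 35

35


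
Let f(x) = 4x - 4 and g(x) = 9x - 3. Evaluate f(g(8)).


g(8) = 69
f(69) = 272

272


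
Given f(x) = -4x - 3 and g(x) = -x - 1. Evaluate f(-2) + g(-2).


f(-2) = 5
g(-2) = 1
Sum = 6

6


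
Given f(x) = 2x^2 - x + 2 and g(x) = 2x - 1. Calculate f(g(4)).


g(4) = 7
f(7) = 2*(7)^2 - 1*(7) + 2 = 93

93


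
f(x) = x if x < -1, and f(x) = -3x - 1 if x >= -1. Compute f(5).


-16


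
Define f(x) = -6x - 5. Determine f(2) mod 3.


f(2) = -17
-17 mod 3 = 1

1


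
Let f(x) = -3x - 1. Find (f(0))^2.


f(0) = -1
(-1)^2 = 1

1


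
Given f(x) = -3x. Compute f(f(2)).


f(2) = -6
f(-6) = 18

18


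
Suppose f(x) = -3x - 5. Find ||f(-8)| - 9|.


10


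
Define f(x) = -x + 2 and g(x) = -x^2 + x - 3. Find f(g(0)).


g(0) = -3
f(-3) = 5

5


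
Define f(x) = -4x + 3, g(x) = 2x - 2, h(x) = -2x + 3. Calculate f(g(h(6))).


83


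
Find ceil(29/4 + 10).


29/4 = 7.25
7.25 + 10 = 17.25
ceil(17.25) = 18

18


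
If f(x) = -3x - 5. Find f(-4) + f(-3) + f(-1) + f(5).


f(-4) = 7
f(-3) = 4
f(-1) = -2
f(5) = -20
Sum = -11

-11


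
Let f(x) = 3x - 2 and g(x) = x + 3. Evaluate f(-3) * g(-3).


f(-3) = -11
g(-3) = 0
Product = 0

0


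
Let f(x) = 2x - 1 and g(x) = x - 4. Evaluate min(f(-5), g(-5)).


f(-5) = -11
g(-5) = -9
min = -11

-11


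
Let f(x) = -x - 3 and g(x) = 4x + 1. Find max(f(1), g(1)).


f(1) = -4
g(1) = 5
max = 5

5


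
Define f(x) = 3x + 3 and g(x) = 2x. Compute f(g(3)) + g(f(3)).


45


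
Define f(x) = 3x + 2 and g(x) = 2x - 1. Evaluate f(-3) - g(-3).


f(-3) = -7
g(-3) = -7
Difference = 0

0


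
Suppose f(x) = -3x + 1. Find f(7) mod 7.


f(7) = -20
-20 mod 7 = 1

1


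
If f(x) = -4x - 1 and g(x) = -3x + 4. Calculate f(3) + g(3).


f(3) = -13
g(3) = -5
Sum = -18

-18


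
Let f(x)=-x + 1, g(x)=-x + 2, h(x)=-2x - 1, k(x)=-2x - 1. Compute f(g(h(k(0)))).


k(0) = -1
h(-1) = 1
g(1) = 1
f(1) = 0

0


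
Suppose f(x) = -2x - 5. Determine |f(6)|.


f(6) = -17
|-17| = 17

17


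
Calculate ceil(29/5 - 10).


-4


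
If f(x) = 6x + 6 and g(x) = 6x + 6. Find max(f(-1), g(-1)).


f(-1) = 0
g(-1) = 0
max = 0

0


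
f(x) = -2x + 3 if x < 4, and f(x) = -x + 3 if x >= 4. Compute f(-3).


-3 satisfies x < 4
f(-3) = 9

9


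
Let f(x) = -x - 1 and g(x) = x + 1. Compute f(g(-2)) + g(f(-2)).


f(g(-2)) = 0
g(f(-2)) = 2
Sum = 2

2


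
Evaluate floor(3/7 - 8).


3/7 = 0.4286
0.4286 - 8 = -7.5714
floor(-7.5714) = -8

-8


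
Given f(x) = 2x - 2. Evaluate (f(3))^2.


f(3) = 4
(4)^2 = 16

16


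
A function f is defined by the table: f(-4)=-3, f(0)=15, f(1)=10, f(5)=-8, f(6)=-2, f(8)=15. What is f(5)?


Reading from the table at x = 5

-8


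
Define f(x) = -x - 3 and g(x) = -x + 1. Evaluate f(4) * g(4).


f(4) = -7
g(4) = -3
Product = 21

21


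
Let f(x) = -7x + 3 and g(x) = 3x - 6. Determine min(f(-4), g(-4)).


f(-4) = 31
g(-4) = -18
min = -18

-18


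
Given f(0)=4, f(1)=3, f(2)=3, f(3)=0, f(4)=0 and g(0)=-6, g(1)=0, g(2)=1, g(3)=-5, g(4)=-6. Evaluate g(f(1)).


f(1) = 3
g(3) = -5

-5


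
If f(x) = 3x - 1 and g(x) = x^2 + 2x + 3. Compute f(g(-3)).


g(-3) = 6
f(6) = 17

17


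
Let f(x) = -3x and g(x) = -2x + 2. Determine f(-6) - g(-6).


f(-6) = 18
g(-6) = 14
Difference = 4

4


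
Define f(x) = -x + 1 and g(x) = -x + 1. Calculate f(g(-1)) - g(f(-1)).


f(g(-1)) = -1
g(f(-1)) = -1
Difference = 0

0


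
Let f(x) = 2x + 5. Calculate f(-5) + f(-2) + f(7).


f(-5) = -5
f(-2) = 1
f(7) = 19
Sum = 15

15


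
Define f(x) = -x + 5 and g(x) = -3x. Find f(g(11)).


g(11) = -33
f(-33) = 38

38


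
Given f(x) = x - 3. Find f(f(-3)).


-9


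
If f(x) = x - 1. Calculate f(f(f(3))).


f(3) = 2
f(2) = 1
f(1) = 0

0


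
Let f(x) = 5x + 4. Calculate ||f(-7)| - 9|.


f(-7) = -31
|-31| = 31
|31 - 9| = 22

22


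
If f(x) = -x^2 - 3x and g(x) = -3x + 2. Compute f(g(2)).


g(2) = -4
f(-4) = (-1)*(-4)^2 - 3*(-4) = -4

-4


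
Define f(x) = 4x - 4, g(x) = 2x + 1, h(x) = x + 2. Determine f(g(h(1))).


h(1) = 3
g(3) = 7
f(7) = 24

24


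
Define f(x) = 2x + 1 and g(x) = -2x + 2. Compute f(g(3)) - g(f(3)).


f(g(3)) = -7
g(f(3)) = -12
Difference = 5

5


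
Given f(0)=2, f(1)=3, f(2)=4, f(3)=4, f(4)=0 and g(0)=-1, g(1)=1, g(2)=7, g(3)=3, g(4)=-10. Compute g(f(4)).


f(4) = 0
g(0) = -1

-1


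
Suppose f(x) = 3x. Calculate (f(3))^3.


f(3) = 9
(9)^3 = 729

729


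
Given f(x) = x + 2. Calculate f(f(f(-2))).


4


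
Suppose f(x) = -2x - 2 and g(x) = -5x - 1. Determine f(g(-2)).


g(-2) = 9
f(9) = -20

-20


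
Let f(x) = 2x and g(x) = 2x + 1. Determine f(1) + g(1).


5


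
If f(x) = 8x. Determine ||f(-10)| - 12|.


f(-10) = -80
|-80| = 80
|80 - 12| = 68

68


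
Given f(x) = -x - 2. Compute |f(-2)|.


f(-2) = 0
|0| = 0

0


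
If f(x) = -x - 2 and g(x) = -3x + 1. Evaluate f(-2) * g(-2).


f(-2) = 0
g(-2) = 7
Product = 0

0


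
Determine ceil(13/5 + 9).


13/5 = 2.6
2.6 + 9 = 11.6
ceil(11.6) = 12

12


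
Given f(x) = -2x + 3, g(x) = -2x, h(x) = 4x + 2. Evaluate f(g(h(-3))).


h(-3) = -10
g(-10) = 20
f(20) = -37

-37


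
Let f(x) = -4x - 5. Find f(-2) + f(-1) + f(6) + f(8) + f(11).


-113


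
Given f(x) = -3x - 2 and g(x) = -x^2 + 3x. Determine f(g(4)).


g(4) = -4
f(-4) = 10

10


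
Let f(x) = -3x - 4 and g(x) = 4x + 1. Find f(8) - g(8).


f(8) = -28
g(8) = 33
Difference = -61

-61


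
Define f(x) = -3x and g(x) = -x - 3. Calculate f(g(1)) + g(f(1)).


f(g(1)) = 12
g(f(1)) = 0
Sum = 12

12


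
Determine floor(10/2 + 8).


10/2 = 5
5 + 8 = 13
floor(13) = 13

13


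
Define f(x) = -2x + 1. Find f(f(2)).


f(2) = -3
f(-3) = 7

7


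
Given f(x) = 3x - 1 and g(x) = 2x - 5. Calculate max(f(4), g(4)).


11


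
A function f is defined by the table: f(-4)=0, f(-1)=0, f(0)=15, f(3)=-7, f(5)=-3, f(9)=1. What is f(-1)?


Reading from the table at x = -1

0


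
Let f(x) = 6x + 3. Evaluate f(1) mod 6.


f(1) = 9
9 mod 6 = 3

3


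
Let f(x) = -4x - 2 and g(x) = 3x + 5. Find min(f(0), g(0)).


f(0) = -2
g(0) = 5
min = -2

-2


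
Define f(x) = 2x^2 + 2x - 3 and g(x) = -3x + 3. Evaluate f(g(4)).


g(4) = -9
f(-9) = 2*(-9)^2 + 2*(-9) - 3 = 141

141


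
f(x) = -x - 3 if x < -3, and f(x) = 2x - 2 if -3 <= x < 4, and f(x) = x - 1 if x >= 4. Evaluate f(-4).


-4 satisfies x < -3
f(-4) = 1

1


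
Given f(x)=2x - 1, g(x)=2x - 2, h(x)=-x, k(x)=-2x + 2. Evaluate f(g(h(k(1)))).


k(1) = 0
h(0) = 0
g(0) = -2
f(-2) = -5

-5


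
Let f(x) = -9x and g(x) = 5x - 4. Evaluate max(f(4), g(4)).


16


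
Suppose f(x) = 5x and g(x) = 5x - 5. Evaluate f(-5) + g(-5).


f(-5) = -25
g(-5) = -30
Sum = -55

-55


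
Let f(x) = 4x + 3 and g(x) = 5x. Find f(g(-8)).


g(-8) = -40
f(-40) = -157

-157


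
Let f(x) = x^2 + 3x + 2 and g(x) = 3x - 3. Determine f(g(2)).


g(2) = 3
f(3) = 1*(3)^2 + 3*(3) + 2 = 20

20


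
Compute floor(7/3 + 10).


7/3 = 2.3333
2.3333 + 10 = 12.3333
floor(12.3333) = 12

12


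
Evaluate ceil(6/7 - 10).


6/7 = 0.8571
0.8571 - 10 = -9.1429
ceil(-9.1429) = -9

-9


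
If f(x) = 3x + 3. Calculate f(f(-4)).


-24


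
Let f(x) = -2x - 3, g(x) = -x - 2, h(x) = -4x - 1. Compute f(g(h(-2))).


h(-2) = 7
g(7) = -9
f(-9) = 15

15


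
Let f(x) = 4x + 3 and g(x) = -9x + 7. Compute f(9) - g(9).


f(9) = 39
g(9) = -74
Difference = 113

113


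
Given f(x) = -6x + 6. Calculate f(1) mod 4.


f(1) = 0
0 mod 4 = 0

0


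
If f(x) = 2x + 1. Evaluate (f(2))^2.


f(2) = 5
(5)^2 = 25

25


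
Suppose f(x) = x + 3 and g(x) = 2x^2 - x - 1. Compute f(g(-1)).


g(-1) = 2
f(2) = 5

5


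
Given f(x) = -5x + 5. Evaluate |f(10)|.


f(10) = -45
|-45| = 45

45


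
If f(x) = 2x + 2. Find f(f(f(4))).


f(4) = 10
f(10) = 22
f(22) = 46

46


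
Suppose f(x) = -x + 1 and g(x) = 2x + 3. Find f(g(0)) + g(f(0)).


f(g(0)) = -2
g(f(0)) = 5
Sum = 3

3


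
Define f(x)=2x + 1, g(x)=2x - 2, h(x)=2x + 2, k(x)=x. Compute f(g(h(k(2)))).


k(2) = 2
h(2) = 6
g(6) = 10
f(10) = 21

21


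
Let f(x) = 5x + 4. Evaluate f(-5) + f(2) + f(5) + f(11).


f(-5) = -21
f(2) = 14
f(5) = 29
f(11) = 59
Sum = 81

81


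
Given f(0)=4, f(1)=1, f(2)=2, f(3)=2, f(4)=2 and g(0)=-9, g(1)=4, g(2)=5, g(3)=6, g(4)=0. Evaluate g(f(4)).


f(4) = 2
g(2) = 5

5


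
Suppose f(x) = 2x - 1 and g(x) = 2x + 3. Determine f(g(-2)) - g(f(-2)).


4


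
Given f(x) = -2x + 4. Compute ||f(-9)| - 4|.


f(-9) = 22
|22| = 22
|22 - 4| = 18

18


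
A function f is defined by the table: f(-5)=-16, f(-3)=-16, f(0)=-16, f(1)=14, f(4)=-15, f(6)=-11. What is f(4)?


-15
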